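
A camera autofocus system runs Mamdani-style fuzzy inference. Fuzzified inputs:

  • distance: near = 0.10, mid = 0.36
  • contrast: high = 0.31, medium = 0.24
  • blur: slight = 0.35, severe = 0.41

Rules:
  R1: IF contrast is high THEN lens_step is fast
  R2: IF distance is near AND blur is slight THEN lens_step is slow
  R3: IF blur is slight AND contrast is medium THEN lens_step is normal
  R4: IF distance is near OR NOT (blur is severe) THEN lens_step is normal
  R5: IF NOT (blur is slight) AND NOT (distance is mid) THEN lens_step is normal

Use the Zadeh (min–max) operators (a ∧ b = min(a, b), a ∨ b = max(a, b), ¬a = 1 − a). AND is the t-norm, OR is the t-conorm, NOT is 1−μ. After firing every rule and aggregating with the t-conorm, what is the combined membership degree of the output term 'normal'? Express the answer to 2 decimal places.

0.64

R1: high=0.31 → w = 0.31
R2: near=0.10, slight=0.35; AND[min(a, b)] → w = 0.10
R3: slight=0.35, medium=0.24; AND[min(a, b)] → w = 0.24
R4: near=0.10, ¬severe=1−0.41=0.59; OR[max(a, b)] → w = 0.59
R5: ¬slight=1−0.35=0.65, ¬mid=1−0.36=0.64; AND[min(a, b)] → w = 0.64
Rules with consequent 'normal': {R3, R4, R5} → strengths 0.24, 0.59, 0.64
Aggregate via t-conorm [max(a, b)]: 0.64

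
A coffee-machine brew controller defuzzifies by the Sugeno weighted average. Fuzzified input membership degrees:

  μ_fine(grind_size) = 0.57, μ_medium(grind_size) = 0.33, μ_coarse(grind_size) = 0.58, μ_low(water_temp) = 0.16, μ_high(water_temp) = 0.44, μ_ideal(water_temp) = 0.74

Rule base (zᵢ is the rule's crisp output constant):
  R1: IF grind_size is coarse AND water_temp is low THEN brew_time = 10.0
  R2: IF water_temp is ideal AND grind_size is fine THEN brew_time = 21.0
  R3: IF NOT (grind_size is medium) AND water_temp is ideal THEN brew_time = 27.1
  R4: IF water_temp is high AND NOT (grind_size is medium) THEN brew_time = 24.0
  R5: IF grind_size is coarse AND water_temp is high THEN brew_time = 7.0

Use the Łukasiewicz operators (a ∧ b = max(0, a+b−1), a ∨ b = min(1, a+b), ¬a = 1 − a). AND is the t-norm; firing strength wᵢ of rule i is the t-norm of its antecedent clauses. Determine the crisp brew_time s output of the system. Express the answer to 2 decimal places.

R1 (z=10.0): coarse=0.58, low=0.16; AND[max(0, a+b−1)] → w = 0.00
R2 (z=21.0): ideal=0.74, fine=0.57; AND[max(0, a+b−1)] → w = 0.31
R3 (z=27.1): ¬medium=1−0.33=0.67, ideal=0.74; AND[max(0, a+b−1)] → w = 0.41
R4 (z=24.0): high=0.44, ¬medium=1−0.33=0.67; AND[max(0, a+b−1)] → w = 0.11
R5 (z=7.0): coarse=0.58, high=0.44; AND[max(0, a+b−1)] → w = 0.02
Weighted average = (0.00·10.0 + 0.31·21.0 + 0.41·27.1 + 0.11·24.0 + 0.02·7.0) / (0.00 + 0.31 + 0.41 + 0.11 + 0.02)
  = 20.4010 / 0.8500 = 24.00

24.00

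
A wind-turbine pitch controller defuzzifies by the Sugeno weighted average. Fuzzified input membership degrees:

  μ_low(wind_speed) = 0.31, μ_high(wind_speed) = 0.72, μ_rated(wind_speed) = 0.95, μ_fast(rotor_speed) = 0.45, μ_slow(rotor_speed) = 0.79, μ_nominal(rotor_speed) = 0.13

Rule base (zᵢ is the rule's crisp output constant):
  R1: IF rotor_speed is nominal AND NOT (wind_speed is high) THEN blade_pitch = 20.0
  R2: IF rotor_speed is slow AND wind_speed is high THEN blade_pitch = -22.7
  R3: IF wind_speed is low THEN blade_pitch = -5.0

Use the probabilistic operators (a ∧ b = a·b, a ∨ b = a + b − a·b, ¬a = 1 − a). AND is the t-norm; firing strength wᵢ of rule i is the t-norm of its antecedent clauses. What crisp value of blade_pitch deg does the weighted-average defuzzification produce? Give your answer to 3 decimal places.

R1 (z=20.0): nominal=0.13, ¬high=1−0.72=0.28; AND[a·b] → w = 0.0364
R2 (z=-22.7): slow=0.79, high=0.72; AND[a·b] → w = 0.5688
R3 (z=-5.0): low=0.31 → w = 0.3100
Weighted average = (0.0364·20.0 + 0.5688·-22.7 + 0.3100·-5.0) / (0.0364 + 0.5688 + 0.3100)
  = -13.7338 / 0.9152 = -15.006

-15.006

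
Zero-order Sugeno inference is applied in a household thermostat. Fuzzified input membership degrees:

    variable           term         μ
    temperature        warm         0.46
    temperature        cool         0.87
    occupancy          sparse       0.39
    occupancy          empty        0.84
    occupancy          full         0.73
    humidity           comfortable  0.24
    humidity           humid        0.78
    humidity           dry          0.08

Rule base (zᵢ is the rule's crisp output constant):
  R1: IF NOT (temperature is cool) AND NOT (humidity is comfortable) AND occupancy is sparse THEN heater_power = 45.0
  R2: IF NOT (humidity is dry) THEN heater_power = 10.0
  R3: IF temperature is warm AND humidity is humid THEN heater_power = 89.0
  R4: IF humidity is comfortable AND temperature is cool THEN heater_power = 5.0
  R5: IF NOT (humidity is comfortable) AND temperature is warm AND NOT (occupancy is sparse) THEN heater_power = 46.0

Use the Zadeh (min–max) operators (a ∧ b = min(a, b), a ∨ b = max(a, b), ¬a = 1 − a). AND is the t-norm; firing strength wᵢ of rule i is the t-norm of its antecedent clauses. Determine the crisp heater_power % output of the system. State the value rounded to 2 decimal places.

35.45

R1 (z=45.0): ¬cool=1−0.87=0.13, ¬comfortable=1−0.24=0.76, sparse=0.39; AND[min(a, b)] → w = 0.13
R2 (z=10.0): ¬dry=1−0.08=0.92 → w = 0.92
R3 (z=89.0): warm=0.46, humid=0.78; AND[min(a, b)] → w = 0.46
R4 (z=5.0): comfortable=0.24, cool=0.87; AND[min(a, b)] → w = 0.24
R5 (z=46.0): ¬comfortable=1−0.24=0.76, warm=0.46, ¬sparse=1−0.39=0.61; AND[min(a, b)] → w = 0.46
Weighted average = (0.13·45.0 + 0.92·10.0 + 0.46·89.0 + 0.24·5.0 + 0.46·46.0) / (0.13 + 0.92 + 0.46 + 0.24 + 0.46)
  = 78.3500 / 2.2100 = 35.45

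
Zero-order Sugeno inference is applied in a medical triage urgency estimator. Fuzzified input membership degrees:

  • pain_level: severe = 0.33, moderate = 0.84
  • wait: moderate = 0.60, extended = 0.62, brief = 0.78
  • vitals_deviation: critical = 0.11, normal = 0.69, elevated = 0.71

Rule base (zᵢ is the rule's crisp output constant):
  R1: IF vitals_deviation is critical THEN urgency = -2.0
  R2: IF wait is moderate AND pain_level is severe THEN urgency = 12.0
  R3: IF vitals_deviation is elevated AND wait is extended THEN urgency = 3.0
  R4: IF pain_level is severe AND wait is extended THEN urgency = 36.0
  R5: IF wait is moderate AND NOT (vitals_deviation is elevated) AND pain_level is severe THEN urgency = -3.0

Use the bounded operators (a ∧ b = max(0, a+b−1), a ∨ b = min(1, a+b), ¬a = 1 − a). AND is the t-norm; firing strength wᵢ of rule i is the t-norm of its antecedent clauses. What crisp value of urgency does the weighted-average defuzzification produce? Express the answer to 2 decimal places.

R1 (z=-2.0): critical=0.11 → w = 0.11
R2 (z=12.0): moderate=0.60, severe=0.33; AND[max(0, a+b−1)] → w = 0.00
R3 (z=3.0): elevated=0.71, extended=0.62; AND[max(0, a+b−1)] → w = 0.33
R4 (z=36.0): severe=0.33, extended=0.62; AND[max(0, a+b−1)] → w = 0.00
R5 (z=-3.0): moderate=0.60, ¬elevated=1−0.71=0.29, severe=0.33; AND[max(0, a+b−1)] → w = 0.00
Weighted average = (0.11·-2.0 + 0.00·12.0 + 0.33·3.0 + 0.00·36.0 + 0.00·-3.0) / (0.11 + 0.00 + 0.33 + 0.00 + 0.00)
  = 0.7700 / 0.4400 = 1.75

1.75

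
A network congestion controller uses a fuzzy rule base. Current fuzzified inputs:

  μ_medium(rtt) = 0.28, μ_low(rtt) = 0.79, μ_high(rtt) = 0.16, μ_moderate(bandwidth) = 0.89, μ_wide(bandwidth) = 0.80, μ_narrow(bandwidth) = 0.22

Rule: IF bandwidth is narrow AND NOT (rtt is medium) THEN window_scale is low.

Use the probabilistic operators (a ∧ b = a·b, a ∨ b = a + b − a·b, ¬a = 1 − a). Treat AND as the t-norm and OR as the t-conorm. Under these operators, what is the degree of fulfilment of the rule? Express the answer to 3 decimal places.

0.158

firing strength: narrow=0.22, ¬medium=1−0.28=0.72; AND[a·b] → w = 0.1584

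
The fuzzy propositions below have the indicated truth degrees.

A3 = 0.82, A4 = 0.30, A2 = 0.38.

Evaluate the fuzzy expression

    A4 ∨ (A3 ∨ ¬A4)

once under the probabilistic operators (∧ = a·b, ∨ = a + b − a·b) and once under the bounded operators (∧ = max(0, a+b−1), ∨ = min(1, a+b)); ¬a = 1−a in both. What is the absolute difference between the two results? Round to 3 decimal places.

Under probabilistic:
  ¬A4 = 1 − 0.3000 = 0.7000
  A3 ∨ ¬A4 = a + b − a·b on (0.8200, 0.7000) = 0.9460
  A4 ∨ (A3 ∨ ¬A4) = a + b − a·b on (0.3000, 0.9460) = 0.9622
  → value = 0.9622
Under bounded:
  ¬A4 = 1 − 0.30 = 0.70
  A3 ∨ ¬A4 = min(1, a+b) on (0.82, 0.70) = 1.00
  A4 ∨ (A3 ∨ ¬A4) = min(1, a+b) on (0.30, 1.00) = 1.00
  → value = 1.0000
|0.9622 − 1.0000| = 0.038

0.038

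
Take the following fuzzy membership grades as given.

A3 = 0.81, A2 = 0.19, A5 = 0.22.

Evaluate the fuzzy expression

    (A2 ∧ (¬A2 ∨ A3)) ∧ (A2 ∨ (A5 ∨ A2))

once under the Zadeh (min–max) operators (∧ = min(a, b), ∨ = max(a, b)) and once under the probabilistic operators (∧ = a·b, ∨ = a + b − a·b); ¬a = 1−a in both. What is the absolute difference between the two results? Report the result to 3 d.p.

Under Zadeh (min–max):
  ¬A2 = 1 − 0.19 = 0.81
  ¬A2 ∨ A3 = max(a, b) on (0.81, 0.81) = 0.81
  A2 ∧ (¬A2 ∨ A3) = min(a, b) on (0.19, 0.81) = 0.19
  A5 ∨ A2 = max(a, b) on (0.22, 0.19) = 0.22
  A2 ∨ (A5 ∨ A2) = max(a, b) on (0.19, 0.22) = 0.22
  (A2 ∧ (¬A2 ∨ A3)) ∧ (A2 ∨ (A5 ∨ A2)) = min(a, b) on (0.19, 0.22) = 0.19
  → value = 0.1900
Under probabilistic:
  ¬A2 = 1 − 0.1900 = 0.8100
  ¬A2 ∨ A3 = a + b − a·b on (0.8100, 0.8100) = 0.9639
  A2 ∧ (¬A2 ∨ A3) = a·b on (0.1900, 0.9639) = 0.1831
  A5 ∨ A2 = a + b − a·b on (0.2200, 0.1900) = 0.3682
  A2 ∨ (A5 ∨ A2) = a + b − a·b on (0.1900, 0.3682) = 0.4882
  (A2 ∧ (¬A2 ∨ A3)) ∧ (A2 ∨ (A5 ∨ A2)) = a·b on (0.1831, 0.4882) = 0.0894
  → value = 0.0894
|0.1900 − 0.0894| = 0.101

0.101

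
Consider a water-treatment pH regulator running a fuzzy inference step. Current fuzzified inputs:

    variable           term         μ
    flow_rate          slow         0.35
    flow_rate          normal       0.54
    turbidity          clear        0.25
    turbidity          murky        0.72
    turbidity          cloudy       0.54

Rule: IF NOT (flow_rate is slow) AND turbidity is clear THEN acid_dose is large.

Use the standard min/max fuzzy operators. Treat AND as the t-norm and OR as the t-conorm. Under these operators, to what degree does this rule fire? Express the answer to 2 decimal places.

firing strength: ¬slow=1−0.35=0.65, clear=0.25; AND[min(a, b)] → w = 0.25

0.25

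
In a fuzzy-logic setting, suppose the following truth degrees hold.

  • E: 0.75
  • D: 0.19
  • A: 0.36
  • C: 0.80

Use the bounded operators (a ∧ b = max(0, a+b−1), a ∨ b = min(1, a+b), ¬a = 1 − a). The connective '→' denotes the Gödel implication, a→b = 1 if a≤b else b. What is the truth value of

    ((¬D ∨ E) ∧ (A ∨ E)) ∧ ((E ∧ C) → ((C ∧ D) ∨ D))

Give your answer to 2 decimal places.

¬D = 1 − 0.19 = 0.81
¬D ∨ E = min(1, a+b) on (0.81, 0.75) = 1.00
A ∨ E = min(1, a+b) on (0.36, 0.75) = 1.00
(¬D ∨ E) ∧ (A ∨ E) = max(0, a+b−1) on (1.00, 1.00) = 1.00
E ∧ C = max(0, a+b−1) on (0.75, 0.80) = 0.55
C ∧ D = max(0, a+b−1) on (0.80, 0.19) = 0.00
(C ∧ D) ∨ D = min(1, a+b) on (0.00, 0.19) = 0.19
(E ∧ C) → ((C ∧ D) ∨ D)  [Gödel: 1 if a≤b else b] with a=0.55, b=0.19 → 0.19
((¬D ∨ E) ∧ (A ∨ E)) ∧ ((E ∧ C) → ((C ∧ D) ∨ D)) = max(0, a+b−1) on (1.00, 0.19) = 0.19

0.19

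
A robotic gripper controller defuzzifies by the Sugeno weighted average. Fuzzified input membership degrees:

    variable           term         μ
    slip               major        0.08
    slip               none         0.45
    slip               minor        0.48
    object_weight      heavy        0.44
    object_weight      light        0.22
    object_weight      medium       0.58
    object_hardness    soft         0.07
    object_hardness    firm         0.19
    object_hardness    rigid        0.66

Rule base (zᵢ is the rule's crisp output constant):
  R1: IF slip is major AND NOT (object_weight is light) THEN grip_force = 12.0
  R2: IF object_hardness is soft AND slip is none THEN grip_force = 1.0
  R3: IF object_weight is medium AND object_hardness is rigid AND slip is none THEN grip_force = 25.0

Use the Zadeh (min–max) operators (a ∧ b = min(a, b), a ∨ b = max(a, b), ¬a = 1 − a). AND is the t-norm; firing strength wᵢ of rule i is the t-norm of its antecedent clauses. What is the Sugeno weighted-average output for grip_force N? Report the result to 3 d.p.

20.467

R1 (z=12.0): major=0.08, ¬light=1−0.22=0.78; AND[min(a, b)] → w = 0.08
R2 (z=1.0): soft=0.07, none=0.45; AND[min(a, b)] → w = 0.07
R3 (z=25.0): medium=0.58, rigid=0.66, none=0.45; AND[min(a, b)] → w = 0.45
Weighted average = (0.08·12.0 + 0.07·1.0 + 0.45·25.0) / (0.08 + 0.07 + 0.45)
  = 12.2800 / 0.6000 = 20.467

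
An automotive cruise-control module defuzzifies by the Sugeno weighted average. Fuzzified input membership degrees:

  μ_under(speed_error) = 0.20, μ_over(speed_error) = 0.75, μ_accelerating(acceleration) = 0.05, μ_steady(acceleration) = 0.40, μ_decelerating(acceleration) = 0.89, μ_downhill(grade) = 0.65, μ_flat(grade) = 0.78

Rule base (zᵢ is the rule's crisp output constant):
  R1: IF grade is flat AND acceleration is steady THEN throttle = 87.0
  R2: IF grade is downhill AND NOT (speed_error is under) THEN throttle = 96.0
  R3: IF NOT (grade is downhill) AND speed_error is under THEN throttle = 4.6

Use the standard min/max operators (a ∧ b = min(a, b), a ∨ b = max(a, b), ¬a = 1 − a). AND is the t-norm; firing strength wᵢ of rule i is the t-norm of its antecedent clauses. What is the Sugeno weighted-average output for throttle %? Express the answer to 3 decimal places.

R1 (z=87.0): flat=0.78, steady=0.40; AND[min(a, b)] → w = 0.40
R2 (z=96.0): downhill=0.65, ¬under=1−0.20=0.80; AND[min(a, b)] → w = 0.65
R3 (z=4.6): ¬downhill=1−0.65=0.35, under=0.20; AND[min(a, b)] → w = 0.20
Weighted average = (0.40·87.0 + 0.65·96.0 + 0.20·4.6) / (0.40 + 0.65 + 0.20)
  = 98.1200 / 1.2500 = 78.496

78.496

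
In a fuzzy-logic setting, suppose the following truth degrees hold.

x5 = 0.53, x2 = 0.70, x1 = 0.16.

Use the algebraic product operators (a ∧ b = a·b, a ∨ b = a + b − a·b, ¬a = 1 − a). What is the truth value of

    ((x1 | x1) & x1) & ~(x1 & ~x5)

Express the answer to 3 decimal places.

x1 | x1 = a + b − a·b on (0.1600, 0.1600) = 0.2944
(x1 | x1) & x1 = a·b on (0.2944, 0.1600) = 0.0471
~x5 = 1 − 0.5300 = 0.4700
x1 & ~x5 = a·b on (0.1600, 0.4700) = 0.0752
~(x1 & ~x5) = 1 − 0.0752 = 0.9248
((x1 | x1) & x1) & ~(x1 & ~x5) = a·b on (0.0471, 0.9248) = 0.0436

0.044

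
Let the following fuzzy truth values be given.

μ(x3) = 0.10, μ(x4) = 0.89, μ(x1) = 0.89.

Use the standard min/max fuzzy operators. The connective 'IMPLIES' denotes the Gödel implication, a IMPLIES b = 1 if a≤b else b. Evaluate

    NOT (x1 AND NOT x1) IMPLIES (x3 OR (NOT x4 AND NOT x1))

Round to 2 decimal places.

0.11

NOT x1 = 1 − 0.89 = 0.11
x1 AND NOT x1 = min(a, b) on (0.89, 0.11) = 0.11
NOT (x1 AND NOT x1) = 1 − 0.11 = 0.89
NOT x4 = 1 − 0.89 = 0.11
NOT x1 = 1 − 0.89 = 0.11
NOT x4 AND NOT x1 = min(a, b) on (0.11, 0.11) = 0.11
x3 OR (NOT x4 AND NOT x1) = max(a, b) on (0.10, 0.11) = 0.11
NOT (x1 AND NOT x1) IMPLIES (x3 OR (NOT x4 AND NOT x1))  [Gödel: 1 if a≤b else b] with a=0.89, b=0.11 → 0.11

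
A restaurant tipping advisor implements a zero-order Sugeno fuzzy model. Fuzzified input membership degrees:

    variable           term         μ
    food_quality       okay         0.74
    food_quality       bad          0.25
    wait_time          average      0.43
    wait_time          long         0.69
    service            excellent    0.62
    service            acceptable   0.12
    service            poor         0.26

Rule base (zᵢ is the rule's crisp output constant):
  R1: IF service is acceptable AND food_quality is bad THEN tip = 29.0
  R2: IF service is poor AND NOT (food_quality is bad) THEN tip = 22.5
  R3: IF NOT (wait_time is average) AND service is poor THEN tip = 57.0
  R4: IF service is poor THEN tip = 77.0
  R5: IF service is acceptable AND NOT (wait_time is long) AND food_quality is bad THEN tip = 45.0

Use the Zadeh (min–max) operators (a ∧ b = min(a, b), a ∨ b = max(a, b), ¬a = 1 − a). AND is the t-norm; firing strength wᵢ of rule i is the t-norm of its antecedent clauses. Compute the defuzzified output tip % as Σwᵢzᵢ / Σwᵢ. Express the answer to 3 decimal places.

R1 (z=29.0): acceptable=0.12, bad=0.25; AND[min(a, b)] → w = 0.12
R2 (z=22.5): poor=0.26, ¬bad=1−0.25=0.75; AND[min(a, b)] → w = 0.26
R3 (z=57.0): ¬average=1−0.43=0.57, poor=0.26; AND[min(a, b)] → w = 0.26
R4 (z=77.0): poor=0.26 → w = 0.26
R5 (z=45.0): acceptable=0.12, ¬long=1−0.69=0.31, bad=0.25; AND[min(a, b)] → w = 0.12
Weighted average = (0.12·29.0 + 0.26·22.5 + 0.26·57.0 + 0.26·77.0 + 0.12·45.0) / (0.12 + 0.26 + 0.26 + 0.26 + 0.12)
  = 49.5700 / 1.0200 = 48.598

48.598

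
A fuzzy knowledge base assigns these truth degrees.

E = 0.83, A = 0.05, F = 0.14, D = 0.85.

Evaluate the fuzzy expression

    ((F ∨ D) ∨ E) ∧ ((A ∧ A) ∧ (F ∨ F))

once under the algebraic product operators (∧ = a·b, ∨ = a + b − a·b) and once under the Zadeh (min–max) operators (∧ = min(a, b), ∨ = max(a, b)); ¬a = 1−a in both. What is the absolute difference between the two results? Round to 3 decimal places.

0.049

Under algebraic product:
  F ∨ D = a + b − a·b on (0.1400, 0.8500) = 0.8710
  (F ∨ D) ∨ E = a + b − a·b on (0.8710, 0.8300) = 0.9781
  A ∧ A = a·b on (0.0500, 0.0500) = 0.0025
  F ∨ F = a + b − a·b on (0.1400, 0.1400) = 0.2604
  (A ∧ A) ∧ (F ∨ F) = a·b on (0.0025, 0.2604) = 0.0007
  ((F ∨ D) ∨ E) ∧ ((A ∧ A) ∧ (F ∨ F)) = a·b on (0.9781, 0.0007) = 0.0006
  → value = 0.0006
Under Zadeh (min–max):
  F ∨ D = max(a, b) on (0.14, 0.85) = 0.85
  (F ∨ D) ∨ E = max(a, b) on (0.85, 0.83) = 0.85
  A ∧ A = min(a, b) on (0.05, 0.05) = 0.05
  F ∨ F = max(a, b) on (0.14, 0.14) = 0.14
  (A ∧ A) ∧ (F ∨ F) = min(a, b) on (0.05, 0.14) = 0.05
  ((F ∨ D) ∨ E) ∧ ((A ∧ A) ∧ (F ∨ F)) = min(a, b) on (0.85, 0.05) = 0.05
  → value = 0.0500
|0.0006 − 0.0500| = 0.049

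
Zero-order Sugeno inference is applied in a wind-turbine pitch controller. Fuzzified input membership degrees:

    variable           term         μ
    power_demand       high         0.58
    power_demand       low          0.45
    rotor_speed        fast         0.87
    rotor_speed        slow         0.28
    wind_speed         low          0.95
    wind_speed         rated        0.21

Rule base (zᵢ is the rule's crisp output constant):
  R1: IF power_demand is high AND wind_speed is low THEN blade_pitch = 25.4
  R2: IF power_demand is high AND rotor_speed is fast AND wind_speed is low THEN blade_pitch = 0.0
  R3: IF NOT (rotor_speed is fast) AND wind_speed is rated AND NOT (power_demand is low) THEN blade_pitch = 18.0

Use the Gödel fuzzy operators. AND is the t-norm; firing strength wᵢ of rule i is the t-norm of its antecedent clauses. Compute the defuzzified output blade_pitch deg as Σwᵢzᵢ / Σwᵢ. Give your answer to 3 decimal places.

R1 (z=25.4): high=0.58, low=0.95; AND[min(a, b)] → w = 0.58
R2 (z=0.0): high=0.58, fast=0.87, low=0.95; AND[min(a, b)] → w = 0.58
R3 (z=18.0): ¬fast=1−0.87=0.13, rated=0.21, ¬low=1−0.45=0.55; AND[min(a, b)] → w = 0.13
Weighted average = (0.58·25.4 + 0.58·0.0 + 0.13·18.0) / (0.58 + 0.58 + 0.13)
  = 17.0720 / 1.2900 = 13.234

13.234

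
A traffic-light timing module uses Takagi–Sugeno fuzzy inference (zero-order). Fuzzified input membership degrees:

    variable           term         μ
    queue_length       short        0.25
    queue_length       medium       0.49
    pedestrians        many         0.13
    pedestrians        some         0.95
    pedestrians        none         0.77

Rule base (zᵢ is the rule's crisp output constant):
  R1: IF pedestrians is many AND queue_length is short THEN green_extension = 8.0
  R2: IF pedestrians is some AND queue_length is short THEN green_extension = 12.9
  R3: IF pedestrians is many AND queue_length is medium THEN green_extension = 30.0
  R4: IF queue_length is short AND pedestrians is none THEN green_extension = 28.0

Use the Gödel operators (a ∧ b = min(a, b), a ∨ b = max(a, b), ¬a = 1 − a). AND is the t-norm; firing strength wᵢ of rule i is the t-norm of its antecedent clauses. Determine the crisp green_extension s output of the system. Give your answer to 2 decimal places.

R1 (z=8.0): many=0.13, short=0.25; AND[min(a, b)] → w = 0.13
R2 (z=12.9): some=0.95, short=0.25; AND[min(a, b)] → w = 0.25
R3 (z=30.0): many=0.13, medium=0.49; AND[min(a, b)] → w = 0.13
R4 (z=28.0): short=0.25, none=0.77; AND[min(a, b)] → w = 0.25
Weighted average = (0.13·8.0 + 0.25·12.9 + 0.13·30.0 + 0.25·28.0) / (0.13 + 0.25 + 0.13 + 0.25)
  = 15.1650 / 0.7600 = 19.95

19.95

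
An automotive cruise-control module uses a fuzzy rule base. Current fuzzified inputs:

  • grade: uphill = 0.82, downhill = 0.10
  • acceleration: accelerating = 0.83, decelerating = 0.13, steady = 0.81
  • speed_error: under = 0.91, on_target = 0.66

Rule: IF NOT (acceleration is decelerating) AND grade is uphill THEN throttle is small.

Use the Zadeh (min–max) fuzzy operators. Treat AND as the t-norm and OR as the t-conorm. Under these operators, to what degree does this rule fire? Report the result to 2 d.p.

firing strength: ¬decelerating=1−0.13=0.87, uphill=0.82; AND[min(a, b)] → w = 0.82

0.82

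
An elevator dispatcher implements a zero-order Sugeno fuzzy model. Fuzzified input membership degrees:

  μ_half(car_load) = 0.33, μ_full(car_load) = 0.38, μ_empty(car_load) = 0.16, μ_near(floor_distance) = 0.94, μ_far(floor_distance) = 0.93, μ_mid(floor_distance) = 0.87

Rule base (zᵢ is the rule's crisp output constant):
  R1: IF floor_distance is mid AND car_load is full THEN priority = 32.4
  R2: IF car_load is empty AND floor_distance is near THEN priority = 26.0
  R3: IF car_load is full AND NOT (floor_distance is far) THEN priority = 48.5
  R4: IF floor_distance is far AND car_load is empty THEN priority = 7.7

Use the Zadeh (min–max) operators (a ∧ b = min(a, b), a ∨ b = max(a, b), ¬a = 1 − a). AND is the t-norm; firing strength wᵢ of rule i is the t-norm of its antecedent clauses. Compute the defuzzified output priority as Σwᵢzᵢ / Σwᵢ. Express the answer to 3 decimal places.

R1 (z=32.4): mid=0.87, full=0.38; AND[min(a, b)] → w = 0.38
R2 (z=26.0): empty=0.16, near=0.94; AND[min(a, b)] → w = 0.16
R3 (z=48.5): full=0.38, ¬far=1−0.93=0.07; AND[min(a, b)] → w = 0.07
R4 (z=7.7): far=0.93, empty=0.16; AND[min(a, b)] → w = 0.16
Weighted average = (0.38·32.4 + 0.16·26.0 + 0.07·48.5 + 0.16·7.7) / (0.38 + 0.16 + 0.07 + 0.16)
  = 21.0990 / 0.7700 = 27.401

27.401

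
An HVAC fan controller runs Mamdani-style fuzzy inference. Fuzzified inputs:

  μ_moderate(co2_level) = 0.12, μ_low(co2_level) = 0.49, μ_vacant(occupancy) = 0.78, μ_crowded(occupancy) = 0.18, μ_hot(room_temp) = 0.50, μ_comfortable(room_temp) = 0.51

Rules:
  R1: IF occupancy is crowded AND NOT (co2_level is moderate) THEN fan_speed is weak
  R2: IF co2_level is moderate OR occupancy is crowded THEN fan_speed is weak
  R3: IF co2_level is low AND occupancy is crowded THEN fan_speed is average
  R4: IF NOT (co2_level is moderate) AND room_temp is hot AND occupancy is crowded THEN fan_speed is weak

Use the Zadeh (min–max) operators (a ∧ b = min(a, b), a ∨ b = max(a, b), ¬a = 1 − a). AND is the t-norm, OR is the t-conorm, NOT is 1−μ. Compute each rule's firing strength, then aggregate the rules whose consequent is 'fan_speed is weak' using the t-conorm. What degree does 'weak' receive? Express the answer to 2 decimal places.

0.18

R1: crowded=0.18, ¬moderate=1−0.12=0.88; AND[min(a, b)] → w = 0.18
R2: moderate=0.12, crowded=0.18; OR[max(a, b)] → w = 0.18
R3: low=0.49, crowded=0.18; AND[min(a, b)] → w = 0.18
R4: ¬moderate=1−0.12=0.88, hot=0.50, crowded=0.18; AND[min(a, b)] → w = 0.18
Rules with consequent 'weak': {R1, R2, R4} → strengths 0.18, 0.18, 0.18
Aggregate via t-conorm [max(a, b)]: 0.18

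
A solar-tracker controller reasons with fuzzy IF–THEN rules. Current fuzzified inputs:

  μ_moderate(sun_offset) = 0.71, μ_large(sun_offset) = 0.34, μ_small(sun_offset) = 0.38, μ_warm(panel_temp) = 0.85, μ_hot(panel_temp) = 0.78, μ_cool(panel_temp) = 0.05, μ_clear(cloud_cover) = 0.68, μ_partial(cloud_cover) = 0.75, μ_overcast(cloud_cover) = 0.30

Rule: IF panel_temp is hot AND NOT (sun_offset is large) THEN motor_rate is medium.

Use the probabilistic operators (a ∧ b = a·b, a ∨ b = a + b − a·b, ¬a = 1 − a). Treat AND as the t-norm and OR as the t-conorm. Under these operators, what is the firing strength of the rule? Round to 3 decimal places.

firing strength: hot=0.78, ¬large=1−0.34=0.66; AND[a·b] → w = 0.5148

0.515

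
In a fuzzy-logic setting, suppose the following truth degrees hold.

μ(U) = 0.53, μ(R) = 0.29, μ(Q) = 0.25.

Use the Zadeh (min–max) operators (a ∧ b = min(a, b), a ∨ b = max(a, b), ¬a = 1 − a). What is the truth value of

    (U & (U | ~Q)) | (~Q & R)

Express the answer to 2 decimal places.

~Q = 1 − 0.25 = 0.75
U | ~Q = max(a, b) on (0.53, 0.75) = 0.75
U & (U | ~Q) = min(a, b) on (0.53, 0.75) = 0.53
~Q = 1 − 0.25 = 0.75
~Q & R = min(a, b) on (0.75, 0.29) = 0.29
(U & (U | ~Q)) | (~Q & R) = max(a, b) on (0.53, 0.29) = 0.53

0.53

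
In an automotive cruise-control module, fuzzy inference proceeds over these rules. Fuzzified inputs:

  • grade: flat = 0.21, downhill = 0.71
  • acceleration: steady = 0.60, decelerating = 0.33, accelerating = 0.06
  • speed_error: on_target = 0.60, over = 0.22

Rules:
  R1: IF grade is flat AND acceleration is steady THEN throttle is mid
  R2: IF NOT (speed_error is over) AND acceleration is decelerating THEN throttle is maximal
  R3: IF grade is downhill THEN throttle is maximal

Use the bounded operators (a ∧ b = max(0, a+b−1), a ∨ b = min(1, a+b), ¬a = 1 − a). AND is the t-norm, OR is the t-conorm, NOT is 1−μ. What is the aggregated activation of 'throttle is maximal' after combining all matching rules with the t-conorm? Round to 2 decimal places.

0.82

R1: flat=0.21, steady=0.60; AND[max(0, a+b−1)] → w = 0.00
R2: ¬over=1−0.22=0.78, decelerating=0.33; AND[max(0, a+b−1)] → w = 0.11
R3: downhill=0.71 → w = 0.71
Rules with consequent 'maximal': {R2, R3} → strengths 0.11, 0.71
Aggregate via t-conorm [min(1, a+b)]: 0.82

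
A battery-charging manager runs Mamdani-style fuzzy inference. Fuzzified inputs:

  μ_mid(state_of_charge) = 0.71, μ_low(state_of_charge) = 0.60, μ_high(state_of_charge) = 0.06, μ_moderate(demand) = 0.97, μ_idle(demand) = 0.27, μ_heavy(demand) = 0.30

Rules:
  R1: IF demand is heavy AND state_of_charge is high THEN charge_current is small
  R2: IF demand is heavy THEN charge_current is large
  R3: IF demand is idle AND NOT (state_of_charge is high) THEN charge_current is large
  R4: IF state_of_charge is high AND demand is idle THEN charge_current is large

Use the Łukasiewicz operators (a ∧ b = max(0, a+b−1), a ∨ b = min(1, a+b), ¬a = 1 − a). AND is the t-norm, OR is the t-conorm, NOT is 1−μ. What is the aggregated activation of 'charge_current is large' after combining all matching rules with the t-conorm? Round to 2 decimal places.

0.51

R1: heavy=0.30, high=0.06; AND[max(0, a+b−1)] → w = 0.00
R2: heavy=0.30 → w = 0.30
R3: idle=0.27, ¬high=1−0.06=0.94; AND[max(0, a+b−1)] → w = 0.21
R4: high=0.06, idle=0.27; AND[max(0, a+b−1)] → w = 0.00
Rules with consequent 'large': {R2, R3, R4} → strengths 0.30, 0.21, 0.00
Aggregate via t-conorm [min(1, a+b)]: 0.51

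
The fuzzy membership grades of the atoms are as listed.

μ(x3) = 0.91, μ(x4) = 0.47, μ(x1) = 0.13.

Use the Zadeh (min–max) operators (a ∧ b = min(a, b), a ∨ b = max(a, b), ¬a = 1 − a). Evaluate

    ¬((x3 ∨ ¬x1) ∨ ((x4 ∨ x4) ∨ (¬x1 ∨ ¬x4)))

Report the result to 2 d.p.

¬x1 = 1 − 0.13 = 0.87
x3 ∨ ¬x1 = max(a, b) on (0.91, 0.87) = 0.91
x4 ∨ x4 = max(a, b) on (0.47, 0.47) = 0.47
¬x1 = 1 − 0.13 = 0.87
¬x4 = 1 − 0.47 = 0.53
¬x1 ∨ ¬x4 = max(a, b) on (0.87, 0.53) = 0.87
(x4 ∨ x4) ∨ (¬x1 ∨ ¬x4) = max(a, b) on (0.47, 0.87) = 0.87
(x3 ∨ ¬x1) ∨ ((x4 ∨ x4) ∨ (¬x1 ∨ ¬x4)) = max(a, b) on (0.91, 0.87) = 0.91
¬((x3 ∨ ¬x1) ∨ ((x4 ∨ x4) ∨ (¬x1 ∨ ¬x4))) = 1 − 0.91 = 0.09

0.09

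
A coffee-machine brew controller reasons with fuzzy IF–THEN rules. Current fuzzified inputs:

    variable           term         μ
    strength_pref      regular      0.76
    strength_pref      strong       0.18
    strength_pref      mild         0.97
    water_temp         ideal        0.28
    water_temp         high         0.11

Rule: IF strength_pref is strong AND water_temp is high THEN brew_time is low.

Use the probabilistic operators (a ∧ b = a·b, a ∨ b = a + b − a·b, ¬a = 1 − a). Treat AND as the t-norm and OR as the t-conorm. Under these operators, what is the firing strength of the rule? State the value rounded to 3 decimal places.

firing strength: strong=0.18, high=0.11; AND[a·b] → w = 0.0198

0.020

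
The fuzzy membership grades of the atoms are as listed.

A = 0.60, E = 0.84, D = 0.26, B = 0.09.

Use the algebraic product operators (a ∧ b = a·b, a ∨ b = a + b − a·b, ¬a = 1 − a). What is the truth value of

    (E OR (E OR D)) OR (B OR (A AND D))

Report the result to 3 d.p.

E OR D = a + b − a·b on (0.8400, 0.2600) = 0.8816
E OR (E OR D) = a + b − a·b on (0.8400, 0.8816) = 0.9811
A AND D = a·b on (0.6000, 0.2600) = 0.1560
B OR (A AND D) = a + b − a·b on (0.0900, 0.1560) = 0.2320
(E OR (E OR D)) OR (B OR (A AND D)) = a + b − a·b on (0.9811, 0.2320) = 0.9855

0.985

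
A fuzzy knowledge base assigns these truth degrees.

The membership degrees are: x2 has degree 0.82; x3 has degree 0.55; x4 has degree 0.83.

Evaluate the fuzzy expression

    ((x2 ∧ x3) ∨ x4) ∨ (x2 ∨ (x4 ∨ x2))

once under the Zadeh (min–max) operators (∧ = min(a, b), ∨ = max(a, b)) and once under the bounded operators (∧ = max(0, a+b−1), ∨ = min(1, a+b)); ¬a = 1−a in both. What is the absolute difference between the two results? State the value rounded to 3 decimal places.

0.170

Under Zadeh (min–max):
  x2 ∧ x3 = min(a, b) on (0.82, 0.55) = 0.55
  (x2 ∧ x3) ∨ x4 = max(a, b) on (0.55, 0.83) = 0.83
  x4 ∨ x2 = max(a, b) on (0.83, 0.82) = 0.83
  x2 ∨ (x4 ∨ x2) = max(a, b) on (0.82, 0.83) = 0.83
  ((x2 ∧ x3) ∨ x4) ∨ (x2 ∨ (x4 ∨ x2)) = max(a, b) on (0.83, 0.83) = 0.83
  → value = 0.8300
Under bounded:
  x2 ∧ x3 = max(0, a+b−1) on (0.82, 0.55) = 0.37
  (x2 ∧ x3) ∨ x4 = min(1, a+b) on (0.37, 0.83) = 1.00
  x4 ∨ x2 = min(1, a+b) on (0.83, 0.82) = 1.00
  x2 ∨ (x4 ∨ x2) = min(1, a+b) on (0.82, 1.00) = 1.00
  ((x2 ∧ x3) ∨ x4) ∨ (x2 ∨ (x4 ∨ x2)) = min(1, a+b) on (1.00, 1.00) = 1.00
  → value = 1.0000
|0.8300 − 1.0000| = 0.170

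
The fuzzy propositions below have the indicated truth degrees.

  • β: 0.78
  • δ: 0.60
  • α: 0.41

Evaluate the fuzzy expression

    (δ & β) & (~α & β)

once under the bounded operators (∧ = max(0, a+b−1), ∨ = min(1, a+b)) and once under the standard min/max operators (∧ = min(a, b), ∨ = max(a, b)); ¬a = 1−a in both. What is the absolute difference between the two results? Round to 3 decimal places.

Under bounded:
  δ & β = max(0, a+b−1) on (0.60, 0.78) = 0.38
  ~α = 1 − 0.41 = 0.59
  ~α & β = max(0, a+b−1) on (0.59, 0.78) = 0.37
  (δ & β) & (~α & β) = max(0, a+b−1) on (0.38, 0.37) = 0.00
  → value = 0.0000
Under standard min/max:
  δ & β = min(a, b) on (0.60, 0.78) = 0.60
  ~α = 1 − 0.41 = 0.59
  ~α & β = min(a, b) on (0.59, 0.78) = 0.59
  (δ & β) & (~α & β) = min(a, b) on (0.60, 0.59) = 0.59
  → value = 0.5900
|0.0000 − 0.5900| = 0.590

0.590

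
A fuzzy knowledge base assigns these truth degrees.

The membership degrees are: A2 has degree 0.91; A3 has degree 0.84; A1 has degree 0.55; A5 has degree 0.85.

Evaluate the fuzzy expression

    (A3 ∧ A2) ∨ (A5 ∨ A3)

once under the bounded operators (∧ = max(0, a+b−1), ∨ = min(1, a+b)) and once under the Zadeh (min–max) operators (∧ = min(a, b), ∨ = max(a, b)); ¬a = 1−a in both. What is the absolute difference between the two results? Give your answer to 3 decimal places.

Under bounded:
  A3 ∧ A2 = max(0, a+b−1) on (0.84, 0.91) = 0.75
  A5 ∨ A3 = min(1, a+b) on (0.85, 0.84) = 1.00
  (A3 ∧ A2) ∨ (A5 ∨ A3) = min(1, a+b) on (0.75, 1.00) = 1.00
  → value = 1.0000
Under Zadeh (min–max):
  A3 ∧ A2 = min(a, b) on (0.84, 0.91) = 0.84
  A5 ∨ A3 = max(a, b) on (0.85, 0.84) = 0.85
  (A3 ∧ A2) ∨ (A5 ∨ A3) = max(a, b) on (0.84, 0.85) = 0.85
  → value = 0.8500
|1.0000 − 0.8500| = 0.150

0.150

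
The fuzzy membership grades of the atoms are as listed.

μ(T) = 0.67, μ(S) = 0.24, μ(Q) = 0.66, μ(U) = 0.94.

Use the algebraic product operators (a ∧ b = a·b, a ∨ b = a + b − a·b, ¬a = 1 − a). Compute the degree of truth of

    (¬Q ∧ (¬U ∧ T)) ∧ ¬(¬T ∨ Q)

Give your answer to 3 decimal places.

0.003

¬Q = 1 − 0.6600 = 0.3400
¬U = 1 − 0.9400 = 0.0600
¬U ∧ T = a·b on (0.0600, 0.6700) = 0.0402
¬Q ∧ (¬U ∧ T) = a·b on (0.3400, 0.0402) = 0.0137
¬T = 1 − 0.6700 = 0.3300
¬T ∨ Q = a + b − a·b on (0.3300, 0.6600) = 0.7722
¬(¬T ∨ Q) = 1 − 0.7722 = 0.2278
(¬Q ∧ (¬U ∧ T)) ∧ ¬(¬T ∨ Q) = a·b on (0.0137, 0.2278) = 0.0031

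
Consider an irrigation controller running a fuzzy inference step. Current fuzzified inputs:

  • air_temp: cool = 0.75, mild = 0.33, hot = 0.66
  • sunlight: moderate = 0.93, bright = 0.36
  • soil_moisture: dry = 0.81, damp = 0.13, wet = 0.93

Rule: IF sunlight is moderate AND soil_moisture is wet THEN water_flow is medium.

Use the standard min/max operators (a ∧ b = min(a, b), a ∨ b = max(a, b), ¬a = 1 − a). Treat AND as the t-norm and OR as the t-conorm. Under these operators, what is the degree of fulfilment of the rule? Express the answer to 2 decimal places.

0.93

firing strength: moderate=0.93, wet=0.93; AND[min(a, b)] → w = 0.93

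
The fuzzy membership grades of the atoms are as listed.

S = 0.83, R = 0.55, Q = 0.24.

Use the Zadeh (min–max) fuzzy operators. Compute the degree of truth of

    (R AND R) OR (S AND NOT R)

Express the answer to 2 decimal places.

0.55

R AND R = min(a, b) on (0.55, 0.55) = 0.55
NOT R = 1 − 0.55 = 0.45
S AND NOT R = min(a, b) on (0.83, 0.45) = 0.45
(R AND R) OR (S AND NOT R) = max(a, b) on (0.55, 0.45) = 0.55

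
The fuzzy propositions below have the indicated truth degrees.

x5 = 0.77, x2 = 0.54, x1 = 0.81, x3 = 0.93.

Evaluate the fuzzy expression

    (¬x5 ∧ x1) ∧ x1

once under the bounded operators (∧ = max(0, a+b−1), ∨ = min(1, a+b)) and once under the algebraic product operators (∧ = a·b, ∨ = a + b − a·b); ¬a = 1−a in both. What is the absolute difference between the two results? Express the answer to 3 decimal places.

0.151

Under bounded:
  ¬x5 = 1 − 0.77 = 0.23
  ¬x5 ∧ x1 = max(0, a+b−1) on (0.23, 0.81) = 0.04
  (¬x5 ∧ x1) ∧ x1 = max(0, a+b−1) on (0.04, 0.81) = 0.00
  → value = 0.0000
Under algebraic product:
  ¬x5 = 1 − 0.7700 = 0.2300
  ¬x5 ∧ x1 = a·b on (0.2300, 0.8100) = 0.1863
  (¬x5 ∧ x1) ∧ x1 = a·b on (0.1863, 0.8100) = 0.1509
  → value = 0.1509
|0.0000 − 0.1509| = 0.151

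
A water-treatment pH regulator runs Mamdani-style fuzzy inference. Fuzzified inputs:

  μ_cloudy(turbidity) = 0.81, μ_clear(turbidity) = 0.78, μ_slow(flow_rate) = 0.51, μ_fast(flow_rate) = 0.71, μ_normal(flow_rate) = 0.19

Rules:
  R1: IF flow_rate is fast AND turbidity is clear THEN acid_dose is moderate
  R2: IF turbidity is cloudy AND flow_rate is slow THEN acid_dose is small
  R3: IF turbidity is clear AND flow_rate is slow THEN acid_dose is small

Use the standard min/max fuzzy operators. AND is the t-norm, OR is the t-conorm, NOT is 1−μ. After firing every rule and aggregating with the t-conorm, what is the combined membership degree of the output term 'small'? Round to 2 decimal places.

R1: fast=0.71, clear=0.78; AND[min(a, b)] → w = 0.71
R2: cloudy=0.81, slow=0.51; AND[min(a, b)] → w = 0.51
R3: clear=0.78, slow=0.51; AND[min(a, b)] → w = 0.51
Rules with consequent 'small': {R2, R3} → strengths 0.51, 0.51
Aggregate via t-conorm [max(a, b)]: 0.51

0.51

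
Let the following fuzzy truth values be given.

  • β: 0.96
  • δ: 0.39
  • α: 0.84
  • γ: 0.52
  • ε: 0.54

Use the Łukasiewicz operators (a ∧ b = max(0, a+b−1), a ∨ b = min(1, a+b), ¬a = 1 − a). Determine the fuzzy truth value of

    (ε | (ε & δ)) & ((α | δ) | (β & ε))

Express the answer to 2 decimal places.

0.54

ε & δ = max(0, a+b−1) on (0.54, 0.39) = 0.00
ε | (ε & δ) = min(1, a+b) on (0.54, 0.00) = 0.54
α | δ = min(1, a+b) on (0.84, 0.39) = 1.00
β & ε = max(0, a+b−1) on (0.96, 0.54) = 0.50
(α | δ) | (β & ε) = min(1, a+b) on (1.00, 0.50) = 1.00
(ε | (ε & δ)) & ((α | δ) | (β & ε)) = max(0, a+b−1) on (0.54, 1.00) = 0.54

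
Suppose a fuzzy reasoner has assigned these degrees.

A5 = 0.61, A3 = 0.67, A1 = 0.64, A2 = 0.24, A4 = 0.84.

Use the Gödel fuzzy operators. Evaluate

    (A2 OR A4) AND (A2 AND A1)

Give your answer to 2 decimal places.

A2 OR A4 = max(a, b) on (0.24, 0.84) = 0.84
A2 AND A1 = min(a, b) on (0.24, 0.64) = 0.24
(A2 OR A4) AND (A2 AND A1) = min(a, b) on (0.84, 0.24) = 0.24

0.24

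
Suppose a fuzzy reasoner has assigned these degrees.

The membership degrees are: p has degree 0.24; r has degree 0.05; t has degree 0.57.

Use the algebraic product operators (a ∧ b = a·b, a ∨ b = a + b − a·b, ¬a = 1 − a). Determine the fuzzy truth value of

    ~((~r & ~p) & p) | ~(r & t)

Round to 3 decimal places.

0.995

~r = 1 − 0.0500 = 0.9500
~p = 1 − 0.2400 = 0.7600
~r & ~p = a·b on (0.9500, 0.7600) = 0.7220
(~r & ~p) & p = a·b on (0.7220, 0.2400) = 0.1733
~((~r & ~p) & p) = 1 − 0.1733 = 0.8267
r & t = a·b on (0.0500, 0.5700) = 0.0285
~(r & t) = 1 − 0.0285 = 0.9715
~((~r & ~p) & p) | ~(r & t) = a + b − a·b on (0.8267, 0.9715) = 0.9951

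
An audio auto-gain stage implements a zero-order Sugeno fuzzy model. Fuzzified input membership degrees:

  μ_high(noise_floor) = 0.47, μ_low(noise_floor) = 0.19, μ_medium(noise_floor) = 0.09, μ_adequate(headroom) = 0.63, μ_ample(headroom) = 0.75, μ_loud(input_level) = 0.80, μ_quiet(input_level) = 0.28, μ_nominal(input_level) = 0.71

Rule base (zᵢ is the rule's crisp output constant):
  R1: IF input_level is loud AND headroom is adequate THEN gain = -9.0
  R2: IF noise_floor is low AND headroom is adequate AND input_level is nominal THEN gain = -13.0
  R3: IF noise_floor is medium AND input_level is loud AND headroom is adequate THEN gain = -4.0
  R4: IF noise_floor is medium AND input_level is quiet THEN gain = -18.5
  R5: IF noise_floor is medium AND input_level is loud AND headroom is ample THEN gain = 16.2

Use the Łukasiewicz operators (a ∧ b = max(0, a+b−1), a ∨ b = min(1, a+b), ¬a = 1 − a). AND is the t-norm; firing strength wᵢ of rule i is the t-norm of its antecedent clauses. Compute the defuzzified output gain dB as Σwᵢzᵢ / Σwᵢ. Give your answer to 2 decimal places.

R1 (z=-9.0): loud=0.80, adequate=0.63; AND[max(0, a+b−1)] → w = 0.43
R2 (z=-13.0): low=0.19, adequate=0.63, nominal=0.71; AND[max(0, a+b−1)] → w = 0.00
R3 (z=-4.0): medium=0.09, loud=0.80, adequate=0.63; AND[max(0, a+b−1)] → w = 0.00
R4 (z=-18.5): medium=0.09, quiet=0.28; AND[max(0, a+b−1)] → w = 0.00
R5 (z=16.2): medium=0.09, loud=0.80, ample=0.75; AND[max(0, a+b−1)] → w = 0.00
Weighted average = (0.43·-9.0 + 0.00·-13.0 + 0.00·-4.0 + 0.00·-18.5 + 0.00·16.2) / (0.43 + 0.00 + 0.00 + 0.00 + 0.00)
  = -3.8700 / 0.4300 = -9.00

-9.00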